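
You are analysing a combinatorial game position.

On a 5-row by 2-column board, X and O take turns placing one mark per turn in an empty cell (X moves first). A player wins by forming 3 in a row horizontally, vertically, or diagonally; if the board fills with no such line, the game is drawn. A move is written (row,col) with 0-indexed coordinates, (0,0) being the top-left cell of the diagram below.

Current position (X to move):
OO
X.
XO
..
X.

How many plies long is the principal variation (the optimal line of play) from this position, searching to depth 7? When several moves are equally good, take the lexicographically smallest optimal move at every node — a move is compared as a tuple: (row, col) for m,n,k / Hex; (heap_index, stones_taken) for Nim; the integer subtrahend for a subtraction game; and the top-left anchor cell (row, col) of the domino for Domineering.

PV length from [OO/X./XO/../X.]: 1 ply

[OO/X./XO/../X.] X move#1: (1,1):+0/OO/XX/XO/../X., (3,0):+1/OO/X./XO/X./X.*, (3,1):-1/OO/X./XO/.X/X., (4,1):-1/OO/X./XO/../XX
[OO/X./XO/X./X.] end (terminal -1, O#2); searched OO/X./XO/../X. to 7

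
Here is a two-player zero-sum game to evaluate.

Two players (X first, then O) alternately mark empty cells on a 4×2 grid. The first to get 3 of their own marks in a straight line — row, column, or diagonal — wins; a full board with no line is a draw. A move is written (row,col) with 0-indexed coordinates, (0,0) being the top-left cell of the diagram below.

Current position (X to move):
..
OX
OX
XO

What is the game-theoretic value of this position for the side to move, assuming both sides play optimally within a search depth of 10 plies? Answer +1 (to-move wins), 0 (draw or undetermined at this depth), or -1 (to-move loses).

value(../OX/OX/XO, X) = +1

p1 X@[../OX/OX/XO]: (0,0)[X./OX/OX/XO]+0 (0,1)[.X/OX/OX/XO]+1*
p2 O@[.X/OX/OX/XO] terminal -1; root [../OX/OX/XO] d10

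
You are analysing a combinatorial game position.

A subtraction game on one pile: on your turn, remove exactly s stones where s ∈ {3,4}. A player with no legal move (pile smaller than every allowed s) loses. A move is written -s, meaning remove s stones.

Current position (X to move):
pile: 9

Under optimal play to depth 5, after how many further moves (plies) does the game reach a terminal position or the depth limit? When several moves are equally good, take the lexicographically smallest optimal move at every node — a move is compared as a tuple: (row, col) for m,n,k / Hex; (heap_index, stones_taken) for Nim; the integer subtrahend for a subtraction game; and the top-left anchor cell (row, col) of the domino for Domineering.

ply 1, X at 9 | -3=-1→6*; -4=-1→5
ply 2, O at 6 | -3=-1→3; -4=+1→2*
ply 3: 2 is terminal -1 (X); from 9 depth 5

PV length from [9]: 2 plies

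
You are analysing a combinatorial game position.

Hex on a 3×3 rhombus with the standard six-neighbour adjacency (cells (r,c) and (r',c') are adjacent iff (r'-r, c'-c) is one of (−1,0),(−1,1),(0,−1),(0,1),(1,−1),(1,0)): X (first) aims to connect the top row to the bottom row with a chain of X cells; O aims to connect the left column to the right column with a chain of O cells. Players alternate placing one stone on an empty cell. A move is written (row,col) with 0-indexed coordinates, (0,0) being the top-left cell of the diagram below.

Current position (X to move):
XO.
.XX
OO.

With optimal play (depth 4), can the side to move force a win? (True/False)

X winning at [XO./.XX/OO.]: True

p1 X@[XO./.XX/OO.]: (0,2)[XOX/.XX/OO.]-1 (1,0)[XO./XXX/OO.]-1 (2,2)[XO./.XX/OOX]+1*
p2 O@[XO./.XX/OOX]: (0,2)[XOO/.XX/OOX]-1* (1,0)[XO./OXX/OOX]-1
p3 X@[XOO/.XX/OOX]: (1,0)[XOO/XXX/OOX]+1*
p4 O@[XOO/XXX/OOX] terminal -1; root [XO./.XX/OO.] d4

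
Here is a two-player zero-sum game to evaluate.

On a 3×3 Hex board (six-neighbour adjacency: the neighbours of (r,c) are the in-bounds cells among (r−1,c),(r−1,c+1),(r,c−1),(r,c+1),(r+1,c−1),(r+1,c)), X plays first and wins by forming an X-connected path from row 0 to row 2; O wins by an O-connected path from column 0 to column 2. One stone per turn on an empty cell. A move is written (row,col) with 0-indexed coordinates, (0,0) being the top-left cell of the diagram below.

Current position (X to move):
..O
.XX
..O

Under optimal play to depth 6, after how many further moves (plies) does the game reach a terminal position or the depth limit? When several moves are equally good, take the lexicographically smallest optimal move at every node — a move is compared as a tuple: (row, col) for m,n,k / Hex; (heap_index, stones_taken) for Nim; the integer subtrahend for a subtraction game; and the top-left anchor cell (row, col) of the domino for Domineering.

PV length from [..O/.XX/..O]: 5 plies

ply 1, X at ..O/.XX/..O | (0,0)=+1→X.O/.XX/..O*; (0,1)=+1→.XO/.XX/..O; (1,0)=+1→..O/XXX/..O; (2,0)=-1→..O/.XX/X.O; (2,1)=-1→..O/.XX/.XO
ply 2, O at X.O/.XX/..O | (0,1)=-1→XOO/.XX/..O*; (1,0)=-1→X.O/OXX/..O; (2,0)=-1→X.O/.XX/O.O; (2,1)=-1→X.O/.XX/.OO
ply 3, X at XOO/.XX/..O | (1,0)=+1→XOO/XXX/..O*; (2,0)=-1→XOO/.XX/X.O; (2,1)=-1→XOO/.XX/.XO
ply 4, O at XOO/XXX/..O | (2,0)=-1→XOO/XXX/O.O*; (2,1)=-1→XOO/XXX/.OO
ply 5, X at XOO/XXX/O.O | (2,1)=+1→XOO/XXX/OXO*
ply 6: XOO/XXX/OXO is terminal -1 (O); from ..O/.XX/..O depth 6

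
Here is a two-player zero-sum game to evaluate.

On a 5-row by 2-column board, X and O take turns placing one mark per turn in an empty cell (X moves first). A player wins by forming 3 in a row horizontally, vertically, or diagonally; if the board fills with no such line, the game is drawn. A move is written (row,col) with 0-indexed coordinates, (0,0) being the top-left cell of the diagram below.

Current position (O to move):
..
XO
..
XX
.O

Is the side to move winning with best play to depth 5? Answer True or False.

[../XO/../XX/.O] O move#1: (0,0):-1/O./XO/../XX/.O, (0,1):-1/.O/XO/../XX/.O, (2,0):+0/../XO/O./XX/.O*, (2,1):-1/../XO/.O/XX/.O, (4,0):-1/../XO/../XX/OO
[../XO/O./XX/.O] X move#2: (0,0):+0/X./XO/O./XX/.O*, (0,1):+0/.X/XO/O./XX/.O, (2,1):+0/../XO/OX/XX/.O, (4,0):+0/../XO/O./XX/XO
[X./XO/O./XX/.O] O move#3: (0,1):+0/XO/XO/O./XX/.O*, (2,1):+0/X./XO/OO/XX/.O, (4,0):+0/X./XO/O./XX/OO
[XO/XO/O./XX/.O] X move#4: (2,1):+0/XO/XO/OX/XX/.O*, (4,0):-1/XO/XO/O./XX/XO
[XO/XO/OX/XX/.O] O move#5: (4,0):+0/XO/XO/OX/XX/OO*
[XO/XO/OX/XX/OO] end (terminal +0, X#6); searched ../XO/../XX/.O to 5

O winning at [../XO/../XX/.O]: False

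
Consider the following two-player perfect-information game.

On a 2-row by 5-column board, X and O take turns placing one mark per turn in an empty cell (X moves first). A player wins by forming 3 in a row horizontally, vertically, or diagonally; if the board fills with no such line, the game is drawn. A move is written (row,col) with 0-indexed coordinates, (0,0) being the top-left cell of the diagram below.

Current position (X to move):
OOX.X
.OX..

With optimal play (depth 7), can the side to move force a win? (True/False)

ply 1, X at OOX.X/.OX.. | (0,3)=+1→OOXXX/.OX..*; (1,0)=+0→OOX.X/XOX..; (1,3)=+1→OOX.X/.OXX.; (1,4)=+1→OOX.X/.OX.X
ply 2: OOXXX/.OX.. is terminal -1 (O); from OOX.X/.OX.. depth 7

X winning at [OOX.X/.OX..]: True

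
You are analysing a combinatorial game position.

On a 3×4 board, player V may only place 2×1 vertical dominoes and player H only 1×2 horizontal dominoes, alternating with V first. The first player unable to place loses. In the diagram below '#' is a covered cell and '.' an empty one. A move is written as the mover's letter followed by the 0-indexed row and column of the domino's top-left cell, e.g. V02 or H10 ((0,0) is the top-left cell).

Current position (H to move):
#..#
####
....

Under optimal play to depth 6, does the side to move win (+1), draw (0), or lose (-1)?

ply 1, H at #..#/####/.... | H01=+1→####/####/....*; H20=+1→#..#/####/##..; H21=+1→#..#/####/.##.; H22=+1→#..#/####/..##
ply 2: ####/####/.... is terminal -1 (V); from #..#/####/.... depth 6

value(#..#/####/...., H) = +1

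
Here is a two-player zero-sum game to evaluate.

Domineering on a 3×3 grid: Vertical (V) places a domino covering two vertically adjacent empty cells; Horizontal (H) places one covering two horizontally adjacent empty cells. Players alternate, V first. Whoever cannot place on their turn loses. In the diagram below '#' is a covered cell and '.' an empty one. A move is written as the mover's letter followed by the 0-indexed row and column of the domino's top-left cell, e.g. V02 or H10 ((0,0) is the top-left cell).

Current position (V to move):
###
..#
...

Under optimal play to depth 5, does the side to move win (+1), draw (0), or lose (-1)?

p1 V@[###/..#/...]: V10[###/#.#/#..]-1 V11[###/.##/.#.]+1*
p2 H@[###/.##/.#.] terminal -1; root [###/..#/...] d5

value(###/..#/..., V) = +1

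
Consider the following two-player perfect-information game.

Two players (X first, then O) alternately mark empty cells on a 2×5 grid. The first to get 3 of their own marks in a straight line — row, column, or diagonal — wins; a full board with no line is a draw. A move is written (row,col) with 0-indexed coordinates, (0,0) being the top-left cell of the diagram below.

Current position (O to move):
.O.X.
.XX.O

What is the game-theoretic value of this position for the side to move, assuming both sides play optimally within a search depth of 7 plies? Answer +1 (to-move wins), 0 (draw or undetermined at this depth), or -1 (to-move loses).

[.O.X./.XX.O] O move#1: (0,0):-1/OO.X./.XX.O*, (0,2):-1/.OOX./.XX.O, (0,4):-1/.O.XO/.XX.O, (1,0):-1/.O.X./OXX.O, (1,3):-1/.O.X./.XXOO
[OO.X./.XX.O] X move#2: (0,2):+1/OOXX./.XX.O*, (0,4):-1/OO.XX/.XX.O, (1,0):+1/OO.X./XXX.O, (1,3):+1/OO.X./.XXXO
[OOXX./.XX.O] O move#3: (0,4):-1/OOXXO/.XX.O*, (1,0):-1/OOXX./OXX.O, (1,3):-1/OOXX./.XXOO
[OOXXO/.XX.O] X move#4: (1,0):+1/OOXXO/XXX.O*, (1,3):+1/OOXXO/.XXXO
[OOXXO/XXX.O] end (terminal -1, O#5); searched .O.X./.XX.O to 7

value(.O.X./.XX.O, O) = -1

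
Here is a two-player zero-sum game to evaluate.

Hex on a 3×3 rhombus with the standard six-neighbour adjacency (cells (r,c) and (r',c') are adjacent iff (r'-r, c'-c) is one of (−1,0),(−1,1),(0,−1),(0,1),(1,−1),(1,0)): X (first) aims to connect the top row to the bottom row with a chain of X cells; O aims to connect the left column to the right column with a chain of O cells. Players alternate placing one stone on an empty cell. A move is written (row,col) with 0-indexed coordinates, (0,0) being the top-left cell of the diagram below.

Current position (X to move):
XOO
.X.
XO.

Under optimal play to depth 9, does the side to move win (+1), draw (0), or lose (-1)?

value(XOO/.X./XO., X) = +1

p1 X@[XOO/.X./XO.]: (1,0)[XOO/XX./XO.]+1* (1,2)[XOO/.XX/XO.]-1 (2,2)[XOO/.X./XOX]-1
p2 O@[XOO/XX./XO.] terminal -1; root [XOO/.X./XO.] d9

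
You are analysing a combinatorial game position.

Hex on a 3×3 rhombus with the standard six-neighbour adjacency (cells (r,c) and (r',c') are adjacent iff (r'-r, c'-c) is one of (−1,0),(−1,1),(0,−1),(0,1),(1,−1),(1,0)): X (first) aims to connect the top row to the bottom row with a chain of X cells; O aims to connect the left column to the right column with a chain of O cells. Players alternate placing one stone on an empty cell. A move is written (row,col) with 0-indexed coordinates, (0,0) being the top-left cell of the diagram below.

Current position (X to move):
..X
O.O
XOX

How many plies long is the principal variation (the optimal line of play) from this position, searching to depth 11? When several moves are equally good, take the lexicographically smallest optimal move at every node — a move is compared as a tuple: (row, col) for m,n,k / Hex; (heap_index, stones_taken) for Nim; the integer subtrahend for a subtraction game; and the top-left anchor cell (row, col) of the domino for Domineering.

PV length from [..X/O.O/XOX]: 1 ply

p1 X@[..X/O.O/XOX]: (0,0)[X.X/O.O/XOX]-1 (0,1)[.XX/O.O/XOX]-1 (1,1)[..X/OXO/XOX]+1*
p2 O@[..X/OXO/XOX] terminal -1; root [..X/O.O/XOX] d11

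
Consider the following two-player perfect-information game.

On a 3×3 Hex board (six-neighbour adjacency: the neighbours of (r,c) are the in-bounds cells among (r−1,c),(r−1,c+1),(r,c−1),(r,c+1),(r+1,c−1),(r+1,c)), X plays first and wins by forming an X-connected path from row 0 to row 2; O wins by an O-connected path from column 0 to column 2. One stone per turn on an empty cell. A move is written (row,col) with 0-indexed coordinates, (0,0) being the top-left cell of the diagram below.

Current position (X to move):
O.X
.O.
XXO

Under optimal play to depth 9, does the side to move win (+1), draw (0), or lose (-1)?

value(O.X/.O./XXO, X) = +1

[O.X/.O./XXO] X move#1: (0,1):+1/OXX/.O./XXO*, (1,0):+1/O.X/XO./XXO, (1,2):+1/O.X/.OX/XXO
[OXX/.O./XXO] O move#2: (1,0):-1/OXX/OO./XXO*, (1,2):-1/OXX/.OO/XXO
[OXX/OO./XXO] X move#3: (1,2):+1/OXX/OOX/XXO*
[OXX/OOX/XXO] end (terminal -1, O#4); searched O.X/.O./XXO to 9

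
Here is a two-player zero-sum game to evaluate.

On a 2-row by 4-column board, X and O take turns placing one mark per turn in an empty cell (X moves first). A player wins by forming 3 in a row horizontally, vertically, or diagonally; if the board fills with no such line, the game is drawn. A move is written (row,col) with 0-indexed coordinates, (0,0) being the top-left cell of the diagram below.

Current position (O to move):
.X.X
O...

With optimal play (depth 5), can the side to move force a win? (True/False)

p1 O@[.X.X/O...]: (0,0)[OX.X/O...]-1 (0,2)[.XOX/O...]+0* (1,1)[.X.X/OO..]-1 (1,2)[.X.X/O.O.]-1 (1,3)[.X.X/O..O]-1
p2 X@[.XOX/O...]: (0,0)[XXOX/O...]+0* (1,1)[.XOX/OX..]+0 (1,2)[.XOX/O.X.]+0 (1,3)[.XOX/O..X]+0
p3 O@[XXOX/O...]: (1,1)[XXOX/OO..]+0* (1,2)[XXOX/O.O.]+0 (1,3)[XXOX/O..O]+0
p4 X@[XXOX/OO..]: (1,2)[XXOX/OOX.]+0* (1,3)[XXOX/OO.X]-1
p5 O@[XXOX/OOX.]: (1,3)[XXOX/OOXO]+0*
p6 X@[XXOX/OOXO] terminal +0; root [.X.X/O...] d5

O winning at [.X.X/O...]: False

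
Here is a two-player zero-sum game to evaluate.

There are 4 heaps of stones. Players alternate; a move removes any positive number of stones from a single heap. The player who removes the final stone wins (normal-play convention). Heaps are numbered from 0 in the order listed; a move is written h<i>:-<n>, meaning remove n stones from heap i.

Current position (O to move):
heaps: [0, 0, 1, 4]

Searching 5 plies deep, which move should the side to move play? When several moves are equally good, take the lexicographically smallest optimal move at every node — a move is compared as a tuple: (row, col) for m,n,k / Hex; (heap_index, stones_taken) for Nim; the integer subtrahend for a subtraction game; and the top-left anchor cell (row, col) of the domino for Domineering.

ply 1, O at (0,0,1,4) | h2:-1=-1→(0,0,0,4); h3:-1=-1→(0,0,1,3); h3:-2=-1→(0,0,1,2); h3:-3=+1→(0,0,1,1)*; h3:-4=-1→(0,0,1,0)
ply 2, X at (0,0,1,1) | h2:-1=-1→(0,0,0,1)*; h3:-1=-1→(0,0,1,0)
ply 3, O at (0,0,0,1) | h3:-1=+1→(0,0,0,0)*
ply 4: (0,0,0,0) is terminal -1 (X); from (0,0,1,4) depth 5

O's best at [(0,0,1,4)]: h3:-3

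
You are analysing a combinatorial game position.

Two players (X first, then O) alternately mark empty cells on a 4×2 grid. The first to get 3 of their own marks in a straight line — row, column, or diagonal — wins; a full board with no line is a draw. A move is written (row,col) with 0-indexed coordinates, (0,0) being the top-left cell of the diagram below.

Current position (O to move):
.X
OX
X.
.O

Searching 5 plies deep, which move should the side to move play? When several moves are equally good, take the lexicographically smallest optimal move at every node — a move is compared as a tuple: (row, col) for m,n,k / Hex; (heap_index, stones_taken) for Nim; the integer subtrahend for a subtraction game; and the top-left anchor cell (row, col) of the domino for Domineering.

O's best at [.X/OX/X./.O]: (2,1)

ply 1, O at .X/OX/X./.O | (0,0)=-1→OX/OX/X./.O; (2,1)=+0→.X/OX/XO/.O*; (3,0)=-1→.X/OX/X./OO
ply 2, X at .X/OX/XO/.O | (0,0)=+0→XX/OX/XO/.O*; (3,0)=+0→.X/OX/XO/XO
ply 3, O at XX/OX/XO/.O | (3,0)=+0→XX/OX/XO/OO*
ply 4: XX/OX/XO/OO is terminal +0 (X); from .X/OX/X./.O depth 5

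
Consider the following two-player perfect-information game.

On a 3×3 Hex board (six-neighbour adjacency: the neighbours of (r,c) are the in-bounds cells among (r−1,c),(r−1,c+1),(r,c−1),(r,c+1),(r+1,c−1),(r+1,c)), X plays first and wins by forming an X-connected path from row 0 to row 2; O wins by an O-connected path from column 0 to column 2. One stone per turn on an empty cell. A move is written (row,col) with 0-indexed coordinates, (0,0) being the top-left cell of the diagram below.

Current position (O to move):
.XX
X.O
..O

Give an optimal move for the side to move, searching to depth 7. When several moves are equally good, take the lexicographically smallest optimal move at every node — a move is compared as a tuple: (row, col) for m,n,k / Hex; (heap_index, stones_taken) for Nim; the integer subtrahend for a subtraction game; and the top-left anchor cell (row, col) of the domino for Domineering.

[.XX/X.O/..O] O move#1: (0,0):-1/OXX/X.O/..O, (1,1):-1/.XX/XOO/..O, (2,0):+1/.XX/X.O/O.O*, (2,1):-1/.XX/X.O/.OO
[.XX/X.O/O.O] X move#2: (0,0):-1/XXX/X.O/O.O*, (1,1):-1/.XX/XXO/O.O, (2,1):-1/.XX/X.O/OXO
[XXX/X.O/O.O] O move#3: (1,1):+1/XXX/XOO/O.O*, (2,1):+1/XXX/X.O/OOO
[XXX/XOO/O.O] end (terminal -1, X#4); searched .XX/X.O/..O to 7

O's best at [.XX/X.O/..O]: (2,0)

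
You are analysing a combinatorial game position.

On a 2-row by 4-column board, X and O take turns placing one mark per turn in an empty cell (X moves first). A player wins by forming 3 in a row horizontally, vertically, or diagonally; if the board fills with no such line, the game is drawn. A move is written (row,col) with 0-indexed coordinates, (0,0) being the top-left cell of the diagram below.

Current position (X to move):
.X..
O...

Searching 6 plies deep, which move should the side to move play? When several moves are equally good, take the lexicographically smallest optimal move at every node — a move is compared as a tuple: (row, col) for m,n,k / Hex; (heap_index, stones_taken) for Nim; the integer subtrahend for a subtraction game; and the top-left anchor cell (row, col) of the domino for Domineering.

X's best at [.X../O...]: (0,2)

[.X../O...] X move#1: (0,0):+0/XX../O..., (0,2):+1/.XX./O...*, (0,3):+0/.X.X/O..., (1,1):+0/.X../OX.., (1,2):+0/.X../O.X., (1,3):+0/.X../O..X
[.XX./O...] O move#2: (0,0):-1/OXX./O...*, (0,3):-1/.XXO/O..., (1,1):-1/.XX./OO.., (1,2):-1/.XX./O.O., (1,3):-1/.XX./O..O
[OXX./O...] X move#3: (0,3):+1/OXXX/O...*, (1,1):+0/OXX./OX.., (1,2):+0/OXX./O.X., (1,3):+0/OXX./O..X
[OXXX/O...] end (terminal -1, O#4); searched .X../O... to 6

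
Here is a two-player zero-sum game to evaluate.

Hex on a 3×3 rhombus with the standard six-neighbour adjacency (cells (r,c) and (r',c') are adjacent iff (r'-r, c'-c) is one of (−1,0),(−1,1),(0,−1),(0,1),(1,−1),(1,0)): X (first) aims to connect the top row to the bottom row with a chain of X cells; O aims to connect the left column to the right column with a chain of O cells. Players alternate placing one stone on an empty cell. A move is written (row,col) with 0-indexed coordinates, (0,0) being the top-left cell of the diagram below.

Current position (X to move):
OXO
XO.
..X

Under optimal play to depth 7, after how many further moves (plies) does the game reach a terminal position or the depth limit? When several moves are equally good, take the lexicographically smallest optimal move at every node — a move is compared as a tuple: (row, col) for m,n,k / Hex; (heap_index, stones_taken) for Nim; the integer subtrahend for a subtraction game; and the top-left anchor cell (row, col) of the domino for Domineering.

PV length from [OXO/XO./..X]: 1 ply

p1 X@[OXO/XO./..X]: (1,2)[OXO/XOX/..X]-1 (2,0)[OXO/XO./X.X]+1* (2,1)[OXO/XO./.XX]-1
p2 O@[OXO/XO./X.X] terminal -1; root [OXO/XO./..X] d7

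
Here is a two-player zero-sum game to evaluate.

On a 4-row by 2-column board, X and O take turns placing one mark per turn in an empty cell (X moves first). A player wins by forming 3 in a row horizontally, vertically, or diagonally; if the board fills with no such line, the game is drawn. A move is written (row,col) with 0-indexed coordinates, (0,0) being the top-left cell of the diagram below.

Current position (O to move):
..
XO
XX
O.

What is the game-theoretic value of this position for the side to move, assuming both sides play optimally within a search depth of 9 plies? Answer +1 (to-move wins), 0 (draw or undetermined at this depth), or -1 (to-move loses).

p1 O@[../XO/XX/O.]: (0,0)[O./XO/XX/O.]+0* (0,1)[.O/XO/XX/O.]-1 (3,1)[../XO/XX/OO]-1
p2 X@[O./XO/XX/O.]: (0,1)[OX/XO/XX/O.]+0* (3,1)[O./XO/XX/OX]+0
p3 O@[OX/XO/XX/O.]: (3,1)[OX/XO/XX/OO]+0*
p4 X@[OX/XO/XX/OO] terminal +0; root [../XO/XX/O.] d9

value(../XO/XX/O., O) = 0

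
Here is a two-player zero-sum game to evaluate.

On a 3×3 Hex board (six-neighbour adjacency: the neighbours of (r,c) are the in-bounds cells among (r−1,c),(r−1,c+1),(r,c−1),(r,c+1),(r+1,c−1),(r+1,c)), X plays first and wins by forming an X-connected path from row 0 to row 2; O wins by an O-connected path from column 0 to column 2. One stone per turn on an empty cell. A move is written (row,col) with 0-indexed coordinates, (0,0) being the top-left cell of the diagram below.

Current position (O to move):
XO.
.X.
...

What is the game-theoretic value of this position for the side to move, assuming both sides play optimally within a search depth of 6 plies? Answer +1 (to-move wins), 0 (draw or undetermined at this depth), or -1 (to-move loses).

value(XO./.X./..., O) = -1

p1 O@[XO./.X./...]: (0,2)[XOO/.X./...]-1* (1,0)[XO./OX./...]-1 (1,2)[XO./.XO/...]-1 (2,0)[XO./.X./O..]-1 (2,1)[XO./.X./.O.]-1 (2,2)[XO./.X./..O]-1
p2 X@[XOO/.X./...]: (1,0)[XOO/XX./...]+1* (1,2)[XOO/.XX/...]-1 (2,0)[XOO/.X./X..]-1 (2,1)[XOO/.X./.X.]-1 (2,2)[XOO/.X./..X]-1
p3 O@[XOO/XX./...]: (1,2)[XOO/XXO/...]-1* (2,0)[XOO/XX./O..]-1 (2,1)[XOO/XX./.O.]-1 (2,2)[XOO/XX./..O]-1
p4 X@[XOO/XXO/...]: (2,0)[XOO/XXO/X..]+1* (2,1)[XOO/XXO/.X.]+1 (2,2)[XOO/XXO/..X]+1
p5 O@[XOO/XXO/X..] terminal -1; root [XO./.X./...] d6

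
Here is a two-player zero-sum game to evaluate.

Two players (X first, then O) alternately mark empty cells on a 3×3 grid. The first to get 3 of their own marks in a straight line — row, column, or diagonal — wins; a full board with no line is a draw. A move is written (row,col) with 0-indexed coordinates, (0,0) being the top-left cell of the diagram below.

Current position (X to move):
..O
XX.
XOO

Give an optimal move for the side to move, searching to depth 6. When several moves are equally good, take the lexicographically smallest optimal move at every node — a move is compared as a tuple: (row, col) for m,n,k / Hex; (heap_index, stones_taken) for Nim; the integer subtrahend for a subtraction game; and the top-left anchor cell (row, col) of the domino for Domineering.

X's best at [..O/XX./XOO]: (0,0)

[..O/XX./XOO] X move#1: (0,0):+1/X.O/XX./XOO*, (0,1):-1/.XO/XX./XOO, (1,2):+1/..O/XXX/XOO
[X.O/XX./XOO] end (terminal -1, O#2); searched ..O/XX./XOO to 6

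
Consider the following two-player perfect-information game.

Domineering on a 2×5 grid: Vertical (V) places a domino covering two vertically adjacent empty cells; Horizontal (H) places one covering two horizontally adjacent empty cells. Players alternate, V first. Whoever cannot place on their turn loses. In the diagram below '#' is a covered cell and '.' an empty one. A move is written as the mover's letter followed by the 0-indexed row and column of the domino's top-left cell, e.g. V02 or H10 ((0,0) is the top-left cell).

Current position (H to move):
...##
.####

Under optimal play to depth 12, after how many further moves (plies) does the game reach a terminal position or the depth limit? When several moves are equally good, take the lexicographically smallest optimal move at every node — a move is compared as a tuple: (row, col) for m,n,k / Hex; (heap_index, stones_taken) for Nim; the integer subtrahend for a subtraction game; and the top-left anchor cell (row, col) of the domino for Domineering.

PV length from [...##/.####]: 1 ply

p1 H@[...##/.####]: H00[##.##/.####]+1* H01[.####/.####]-1
p2 V@[##.##/.####] terminal -1; root [...##/.####] d12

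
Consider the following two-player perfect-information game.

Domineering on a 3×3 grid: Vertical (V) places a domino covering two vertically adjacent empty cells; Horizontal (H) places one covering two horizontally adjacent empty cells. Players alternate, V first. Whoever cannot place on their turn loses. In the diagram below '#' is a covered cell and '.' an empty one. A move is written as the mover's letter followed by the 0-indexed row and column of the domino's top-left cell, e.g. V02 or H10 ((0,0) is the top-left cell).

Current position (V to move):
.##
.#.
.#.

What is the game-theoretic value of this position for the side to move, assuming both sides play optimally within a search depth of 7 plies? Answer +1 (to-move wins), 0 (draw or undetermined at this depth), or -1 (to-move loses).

ply 1, V at .##/.#./.#. | V00=+1→###/##./.#.*; V10=+1→.##/##./##.; V12=+1→.##/.##/.##
ply 2: ###/##./.#. is terminal -1 (H); from .##/.#./.#. depth 7

value(.##/.#./.#., V) = +1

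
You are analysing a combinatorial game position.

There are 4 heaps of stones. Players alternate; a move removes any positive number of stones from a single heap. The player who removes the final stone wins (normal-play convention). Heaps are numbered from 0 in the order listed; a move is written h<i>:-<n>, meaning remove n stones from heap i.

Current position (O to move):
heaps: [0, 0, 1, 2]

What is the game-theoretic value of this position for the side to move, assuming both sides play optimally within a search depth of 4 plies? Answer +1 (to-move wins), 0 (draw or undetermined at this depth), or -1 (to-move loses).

value((0,0,1,2), O) = +1

p1 O@[(0,0,1,2)]: h2:-1[(0,0,0,2)]-1 h3:-1[(0,0,1,1)]+1* h3:-2[(0,0,1,0)]-1
p2 X@[(0,0,1,1)]: h2:-1[(0,0,0,1)]-1* h3:-1[(0,0,1,0)]-1
p3 O@[(0,0,0,1)]: h3:-1[(0,0,0,0)]+1*
p4 X@[(0,0,0,0)] terminal -1; root [(0,0,1,2)] d4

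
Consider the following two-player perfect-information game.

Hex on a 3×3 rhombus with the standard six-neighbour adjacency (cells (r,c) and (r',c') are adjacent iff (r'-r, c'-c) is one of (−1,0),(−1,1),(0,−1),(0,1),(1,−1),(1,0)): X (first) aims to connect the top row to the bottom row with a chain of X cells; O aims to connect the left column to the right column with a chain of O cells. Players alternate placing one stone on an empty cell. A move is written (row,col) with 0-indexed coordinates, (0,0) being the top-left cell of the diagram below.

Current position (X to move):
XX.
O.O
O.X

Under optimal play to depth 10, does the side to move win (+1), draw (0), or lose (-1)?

ply 1, X at XX./O.O/O.X | (0,2)=-1→XXX/O.O/O.X*; (1,1)=-1→XX./OXO/O.X; (2,1)=-1→XX./O.O/OXX
ply 2, O at XXX/O.O/O.X | (1,1)=+1→XXX/OOO/O.X*; (2,1)=+1→XXX/O.O/OOX
ply 3: XXX/OOO/O.X is terminal -1 (X); from XX./O.O/O.X depth 10

value(XX./O.O/O.X, X) = -1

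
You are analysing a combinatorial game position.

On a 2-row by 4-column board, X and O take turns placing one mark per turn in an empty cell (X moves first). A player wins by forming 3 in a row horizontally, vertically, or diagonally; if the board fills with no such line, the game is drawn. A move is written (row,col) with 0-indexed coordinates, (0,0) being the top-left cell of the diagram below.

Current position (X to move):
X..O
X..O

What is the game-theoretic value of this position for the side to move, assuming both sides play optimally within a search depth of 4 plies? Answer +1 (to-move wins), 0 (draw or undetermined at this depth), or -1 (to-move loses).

[X..O/X..O] X move#1: (0,1):+0/XX.O/X..O*, (0,2):+0/X.XO/X..O, (1,1):+0/X..O/XX.O, (1,2):+0/X..O/X.XO
[XX.O/X..O] O move#2: (0,2):+0/XXOO/X..O*, (1,1):-1/XX.O/XO.O, (1,2):-1/XX.O/X.OO
[XXOO/X..O] X move#3: (1,1):+0/XXOO/XX.O*, (1,2):+0/XXOO/X.XO
[XXOO/XX.O] O move#4: (1,2):+0/XXOO/XXOO*
[XXOO/XXOO] end (terminal +0, X#5); searched X..O/X..O to 4

value(X..O/X..O, X) = 0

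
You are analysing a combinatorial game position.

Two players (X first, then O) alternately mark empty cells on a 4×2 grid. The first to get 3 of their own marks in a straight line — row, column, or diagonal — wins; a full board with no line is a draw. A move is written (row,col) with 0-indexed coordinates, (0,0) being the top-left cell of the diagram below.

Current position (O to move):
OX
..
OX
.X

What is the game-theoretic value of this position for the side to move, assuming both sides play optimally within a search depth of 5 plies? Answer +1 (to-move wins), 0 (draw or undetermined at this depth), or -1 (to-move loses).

[OX/../OX/.X] O move#1: (1,0):+1/OX/O./OX/.X*, (1,1):+0/OX/.O/OX/.X, (3,0):-1/OX/../OX/OX
[OX/O./OX/.X] end (terminal -1, X#2); searched OX/../OX/.X to 5

value(OX/../OX/.X, O) = +1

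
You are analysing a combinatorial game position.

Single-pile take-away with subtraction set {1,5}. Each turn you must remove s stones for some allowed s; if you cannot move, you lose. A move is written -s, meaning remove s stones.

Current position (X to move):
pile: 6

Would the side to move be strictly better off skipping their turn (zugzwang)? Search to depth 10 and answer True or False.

zugzwang(6, X) = True

ply 1, X at 6 | -1=-1→5*; -5=-1→1
ply 2, O at 5 | -1=+1→4*; -5=+1→0
ply 3, X at 4 | -1=-1→3*
ply 4, O at 3 | -1=+1→2*
ply 5, X at 2 | -1=-1→1*
ply 6, O at 1 | -1=+1→0*
ply 7: 0 is terminal -1 (X); from 6 depth 10
pass branch (O moves first from the same position):
  | ply 1, O at 6 | -1=-1→5*; -5=-1→1
  | ply 2, X at 5 | -1=+1→4*; -5=+1→0
  | ply 3, O at 4 | -1=-1→3*
  | ply 4, X at 3 | -1=+1→2*
  | ply 5, O at 2 | -1=-1→1*
  | ply 6, X at 1 | -1=+1→0*
  | ply 7: 0 is terminal -1 (O); from 6 depth 10
X moving scores -1; X passing scores +1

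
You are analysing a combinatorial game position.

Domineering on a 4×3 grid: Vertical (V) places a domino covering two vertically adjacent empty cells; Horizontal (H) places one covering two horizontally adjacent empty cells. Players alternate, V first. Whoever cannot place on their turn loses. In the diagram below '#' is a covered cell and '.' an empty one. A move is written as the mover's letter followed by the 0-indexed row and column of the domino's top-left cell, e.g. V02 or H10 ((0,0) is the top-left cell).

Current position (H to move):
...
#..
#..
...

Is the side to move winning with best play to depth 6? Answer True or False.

[.../#../#../...] H move#1: H00:-1/##./#../#../...*, H01:-1/.##/#../#../..., H11:-1/.../###/#../..., H21:-1/.../#../###/..., H30:-1/.../#../#../##., H31:-1/.../#../#../.##
[##./#../#../...] V move#2: V02:-1/###/#.#/#../..., V11:+1/##./##./##./...*, V12:+1/##./#.#/#.#/..., V21:+1/##./#../##./.#., V22:+1/##./#../#.#/..#
[##./##./##./...] H move#3: H30:-1/##./##./##./##.*, H31:-1/##./##./##./.##
[##./##./##./##.] V move#4: V02:+1/###/###/##./##.*, V12:+1/##./###/###/##., V22:+1/##./##./###/###
[###/###/##./##.] end (terminal -1, H#5); searched .../#../#../... to 6

H winning at [.../#../#../...]: False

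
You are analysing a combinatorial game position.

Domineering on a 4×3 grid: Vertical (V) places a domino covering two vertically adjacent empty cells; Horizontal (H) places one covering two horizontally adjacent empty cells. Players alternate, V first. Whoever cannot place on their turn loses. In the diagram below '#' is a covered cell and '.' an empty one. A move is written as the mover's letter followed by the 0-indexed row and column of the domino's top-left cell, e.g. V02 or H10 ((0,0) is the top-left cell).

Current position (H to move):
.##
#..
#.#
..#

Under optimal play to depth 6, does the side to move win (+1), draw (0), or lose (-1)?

value(.##/#../#.#/..#, H) = -1

[.##/#../#.#/..#] H move#1: H11:-1/.##/###/#.#/..#*, H30:-1/.##/#../#.#/###
[.##/###/#.#/..#] V move#2: V21:+1/.##/###/###/.##*
[.##/###/###/.##] end (terminal -1, H#3); searched .##/#../#.#/..# to 6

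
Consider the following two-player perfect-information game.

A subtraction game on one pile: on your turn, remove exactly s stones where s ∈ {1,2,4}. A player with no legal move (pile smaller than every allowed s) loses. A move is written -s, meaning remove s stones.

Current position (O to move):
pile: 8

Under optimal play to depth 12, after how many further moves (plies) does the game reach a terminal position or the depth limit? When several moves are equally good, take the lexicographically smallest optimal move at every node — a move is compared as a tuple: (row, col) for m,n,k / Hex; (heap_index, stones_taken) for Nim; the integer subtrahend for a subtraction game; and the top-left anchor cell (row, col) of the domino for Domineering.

ply 1, O at 8 | -1=-1→7; -2=+1→6*; -4=-1→4
ply 2, X at 6 | -1=-1→5*; -2=-1→4; -4=-1→2
ply 3, O at 5 | -1=-1→4; -2=+1→3*; -4=-1→1
ply 4, X at 3 | -1=-1→2*; -2=-1→1
ply 5, O at 2 | -1=-1→1; -2=+1→0*
ply 6: 0 is terminal -1 (X); from 8 depth 12

PV length from [8]: 5 plies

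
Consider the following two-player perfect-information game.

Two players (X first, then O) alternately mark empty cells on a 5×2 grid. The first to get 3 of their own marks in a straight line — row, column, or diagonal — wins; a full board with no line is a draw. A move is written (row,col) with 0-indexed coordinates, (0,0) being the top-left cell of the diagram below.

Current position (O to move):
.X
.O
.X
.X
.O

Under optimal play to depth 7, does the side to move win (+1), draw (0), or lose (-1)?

value(.X/.O/.X/.X/.O, O) = 0

[.X/.O/.X/.X/.O] O move#1: (0,0):+0/OX/.O/.X/.X/.O*, (1,0):+0/.X/OO/.X/.X/.O, (2,0):+0/.X/.O/OX/.X/.O, (3,0):+0/.X/.O/.X/OX/.O, (4,0):+0/.X/.O/.X/.X/OO
[OX/.O/.X/.X/.O] X move#2: (1,0):+0/OX/XO/.X/.X/.O*, (2,0):+0/OX/.O/XX/.X/.O, (3,0):+0/OX/.O/.X/XX/.O, (4,0):+0/OX/.O/.X/.X/XO
[OX/XO/.X/.X/.O] O move#3: (2,0):+0/OX/XO/OX/.X/.O*, (3,0):+0/OX/XO/.X/OX/.O, (4,0):+0/OX/XO/.X/.X/OO
[OX/XO/OX/.X/.O] X move#4: (3,0):+0/OX/XO/OX/XX/.O*, (4,0):+0/OX/XO/OX/.X/XO
[OX/XO/OX/XX/.O] O move#5: (4,0):+0/OX/XO/OX/XX/OO*
[OX/XO/OX/XX/OO] end (terminal +0, X#6); searched .X/.O/.X/.X/.O to 7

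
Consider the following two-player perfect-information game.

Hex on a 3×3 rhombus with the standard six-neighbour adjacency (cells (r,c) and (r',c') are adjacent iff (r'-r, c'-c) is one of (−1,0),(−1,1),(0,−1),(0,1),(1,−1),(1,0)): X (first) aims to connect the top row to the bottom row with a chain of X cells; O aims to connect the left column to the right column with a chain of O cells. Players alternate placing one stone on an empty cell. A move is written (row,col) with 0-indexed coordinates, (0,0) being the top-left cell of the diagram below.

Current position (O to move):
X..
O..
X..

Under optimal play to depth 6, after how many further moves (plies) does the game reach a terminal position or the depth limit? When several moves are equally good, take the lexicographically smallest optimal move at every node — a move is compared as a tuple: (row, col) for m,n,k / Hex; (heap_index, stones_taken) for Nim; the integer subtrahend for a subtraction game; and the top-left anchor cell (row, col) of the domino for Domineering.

ply 1, O at X../O../X.. | (0,1)=-1→XO./O../X..; (0,2)=+1→X.O/O../X..*; (1,1)=+1→X../OO./X..; (1,2)=-1→X../O.O/X..; (2,1)=-1→X../O../XO.; (2,2)=-1→X../O../X.O
ply 2, X at X.O/O../X.. | (0,1)=-1→XXO/O../X..*; (1,1)=-1→X.O/OX./X..; (1,2)=-1→X.O/O.X/X..; (2,1)=-1→X.O/O../XX.; (2,2)=-1→X.O/O../X.X
ply 3, O at XXO/O../X.. | (1,1)=+1→XXO/OO./X..*; (1,2)=-1→XXO/O.O/X..; (2,1)=-1→XXO/O../XO.; (2,2)=-1→XXO/O../X.O
ply 4: XXO/OO./X.. is terminal -1 (X); from X../O../X.. depth 6

PV length from [X../O../X..]: 3 plies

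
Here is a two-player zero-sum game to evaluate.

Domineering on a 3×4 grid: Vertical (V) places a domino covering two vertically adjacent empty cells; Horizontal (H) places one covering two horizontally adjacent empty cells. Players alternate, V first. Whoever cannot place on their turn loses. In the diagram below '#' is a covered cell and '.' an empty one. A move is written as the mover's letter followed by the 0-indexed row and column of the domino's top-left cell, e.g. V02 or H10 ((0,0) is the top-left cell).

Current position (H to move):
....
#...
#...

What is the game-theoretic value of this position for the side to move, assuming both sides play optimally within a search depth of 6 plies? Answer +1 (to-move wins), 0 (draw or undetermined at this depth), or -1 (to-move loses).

p1 H@[..../#.../#...]: H00[##../#.../#...]-1 H01[.##./#.../#...]-1 H02[..##/#.../#...]-1 H11[..../###./#...]+1* H12[..../#.##/#...]+1 H21[..../#.../###.]-1 H22[..../#.../#.##]-1
p2 V@[..../###./#...]: V03[...#/####/#...]-1* V13[..../####/#..#]-1
p3 H@[...#/####/#...]: H00[##.#/####/#...]+1* H01[.###/####/#...]+1 H21[...#/####/###.]+1 H22[...#/####/#.##]+1
p4 V@[##.#/####/#...] terminal -1; root [..../#.../#...] d6

value(..../#.../#..., H) = +1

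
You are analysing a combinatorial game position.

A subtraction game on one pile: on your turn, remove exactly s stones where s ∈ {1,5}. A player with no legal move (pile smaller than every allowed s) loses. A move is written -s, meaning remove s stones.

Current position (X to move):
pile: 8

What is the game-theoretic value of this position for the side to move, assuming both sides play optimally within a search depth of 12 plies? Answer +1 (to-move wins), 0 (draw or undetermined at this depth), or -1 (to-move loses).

value(8, X) = -1

p1 X@[8]: -1[7]-1* -5[3]-1
p2 O@[7]: -1[6]+1* -5[2]+1
p3 X@[6]: -1[5]-1* -5[1]-1
p4 O@[5]: -1[4]+1* -5[0]+1
p5 X@[4]: -1[3]-1*
p6 O@[3]: -1[2]+1*
p7 X@[2]: -1[1]-1*
p8 O@[1]: -1[0]+1*
p9 X@[0] terminal -1; root [8] d12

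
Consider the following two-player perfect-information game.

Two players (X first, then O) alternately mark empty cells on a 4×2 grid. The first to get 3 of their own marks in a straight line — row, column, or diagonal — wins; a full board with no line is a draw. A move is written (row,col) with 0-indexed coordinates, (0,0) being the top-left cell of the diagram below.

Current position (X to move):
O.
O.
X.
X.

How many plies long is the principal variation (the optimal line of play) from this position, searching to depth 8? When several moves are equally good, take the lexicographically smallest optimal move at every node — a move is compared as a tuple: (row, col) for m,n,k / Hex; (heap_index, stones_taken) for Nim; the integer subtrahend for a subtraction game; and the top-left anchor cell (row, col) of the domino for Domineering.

p1 X@[O./O./X./X.]: (0,1)[OX/O./X./X.]+0* (1,1)[O./OX/X./X.]+0 (2,1)[O./O./XX/X.]+0 (3,1)[O./O./X./XX]+0
p2 O@[OX/O./X./X.]: (1,1)[OX/OO/X./X.]+0* (2,1)[OX/O./XO/X.]+0 (3,1)[OX/O./X./XO]+0
p3 X@[OX/OO/X./X.]: (2,1)[OX/OO/XX/X.]+0* (3,1)[OX/OO/X./XX]+0
p4 O@[OX/OO/XX/X.]: (3,1)[OX/OO/XX/XO]+0*
p5 X@[OX/OO/XX/XO] terminal +0; root [O./O./X./X.] d8

PV length from [O./O./X./X.]: 4 plies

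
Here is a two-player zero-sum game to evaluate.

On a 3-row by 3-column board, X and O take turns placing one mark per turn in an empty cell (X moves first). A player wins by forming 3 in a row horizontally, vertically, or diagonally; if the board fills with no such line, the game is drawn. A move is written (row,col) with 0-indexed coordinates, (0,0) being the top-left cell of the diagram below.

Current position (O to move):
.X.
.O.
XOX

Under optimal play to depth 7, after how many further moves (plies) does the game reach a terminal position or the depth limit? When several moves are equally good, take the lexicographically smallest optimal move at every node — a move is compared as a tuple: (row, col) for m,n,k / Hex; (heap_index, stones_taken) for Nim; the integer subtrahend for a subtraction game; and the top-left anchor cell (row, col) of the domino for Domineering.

ply 1, O at .X./.O./XOX | (0,0)=+0→OX./.O./XOX*; (0,2)=+0→.XO/.O./XOX; (1,0)=+0→.X./OO./XOX; (1,2)=+0→.X./.OO/XOX
ply 2, X at OX./.O./XOX | (0,2)=+0→OXX/.O./XOX*; (1,0)=+0→OX./XO./XOX; (1,2)=+0→OX./.OX/XOX
ply 3, O at OXX/.O./XOX | (1,0)=-1→OXX/OO./XOX; (1,2)=+0→OXX/.OO/XOX*
ply 4, X at OXX/.OO/XOX | (1,0)=+0→OXX/XOO/XOX*
ply 5: OXX/XOO/XOX is terminal +0 (O); from .X./.O./XOX depth 7

PV length from [.X./.O./XOX]: 4 plies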